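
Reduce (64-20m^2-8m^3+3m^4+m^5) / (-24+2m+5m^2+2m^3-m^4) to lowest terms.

(8-2m-m^2)/(-3+m)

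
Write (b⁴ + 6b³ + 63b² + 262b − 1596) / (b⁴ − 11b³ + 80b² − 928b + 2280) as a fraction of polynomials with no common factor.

Euclidean algorithm in ℚ[b]:
  b⁴ + 6b³ + 63b² + 262b − 1596 = (b⁴ − 11b³ + 80b² − 928b + 2280) + (17b³ − 17b² + 1190b − 3876)
  b⁴ − 11b³ + 80b² − 928b + 2280 = ((1/17)b − 10/17)(17b³ − 17b² + 1190b − 3876) + (0)
Last nonzero remainder: 17b³ − 17b² + 1190b − 3876. Dividing through by 17 gives the monic gcd b³ − b² + 70b − 228.
Cancel b³ − b² + 70b − 228 from numerator and denominator to get the reduced form.

(b + 7)/(b − 10)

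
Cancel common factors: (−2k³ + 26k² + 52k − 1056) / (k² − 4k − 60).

Repeated division with remainder:
  −2k³ + 26k² + 52k − 1056 = (−2k + 18)(k² − 4k − 60) + (4k + 24)
  k² − 4k − 60 = ((1/4)k − 5/2)(4k + 24) + (0)
Last nonzero remainder: 4k + 24. Dividing through by 4 gives the monic gcd k + 6.
Cancel k + 6 from numerator and denominator to get the reduced form.

(−2k² + 38k − 176)/(k − 10)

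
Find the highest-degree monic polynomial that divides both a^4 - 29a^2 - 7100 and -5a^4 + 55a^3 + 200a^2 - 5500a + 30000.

a^2 - 100

Euclidean algorithm in ℚ[a]:
  a^4 - 29a^2 - 7100 = (-1/5)(-5a^4 + 55a^3 + 200a^2 - 5500a + 30000) + (11a^3 + 11a^2 - 1100a - 1100)
  -5a^4 + 55a^3 + 200a^2 - 5500a + 30000 = (-(5/11)a + 60/11)(11a^3 + 11a^2 - 1100a - 1100) + (-360a^2 + 36000)
  11a^3 + 11a^2 - 1100a - 1100 = (-(11/360)a - 11/360)(-360a^2 + 36000) + (0)
Last nonzero remainder: -360a^2 + 36000. Dividing through by -360 gives the monic gcd a^2 - 100.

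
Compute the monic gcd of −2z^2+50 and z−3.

1

Euclidean algorithm in ℚ[z]:
  −2z^2+50 = (−2z−6)(z−3) + (32)
  z−3 = ((1/32)z−3/32)(32) + (0)
The last nonzero remainder is the constant 32, so the polynomials are coprime and gcd = 1.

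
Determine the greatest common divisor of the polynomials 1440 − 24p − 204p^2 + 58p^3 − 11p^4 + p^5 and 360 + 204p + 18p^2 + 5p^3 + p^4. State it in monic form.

60 + 24p − p^2 + p^3

Euclidean algorithm in ℚ[p]:
  p^5 − 11p^4 + 58p^3 − 204p^2 − 24p + 1440 = (p − 16)(p^4 + 5p^3 + 18p^2 + 204p + 360) + (120p^3 − 120p^2 + 2880p + 7200)
  p^4 + 5p^3 + 18p^2 + 204p + 360 = ((1/120)p + 1/20)(120p^3 − 120p^2 + 2880p + 7200) + (0)
Last nonzero remainder: 120p^3 − 120p^2 + 2880p + 7200. Dividing through by 120 gives the monic gcd p^3 − p^2 + 24p + 60.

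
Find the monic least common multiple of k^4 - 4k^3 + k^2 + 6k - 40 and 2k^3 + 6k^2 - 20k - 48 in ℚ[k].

By polynomial division,
  k^4 - 4k^3 + k^2 + 6k - 40 = ((1/2)k - 7/2)(2k^3 + 6k^2 - 20k - 48) + (32k^2 - 40k - 208)
  2k^3 + 6k^2 - 20k - 48 = ((1/16)k + 17/64)(32k^2 - 40k - 208) + ((29/8)k + 29/4)
  32k^2 - 40k - 208 = ((256/29)k - 832/29)((29/8)k + 29/4) + (0)
Last nonzero remainder: (29/8)k + 29/4. Dividing through by 29/8 gives the monic gcd k + 2.
Then lcm(f, g) = f·g / gcd(f, g); expanding and making the result monic gives the answer.

k^6 - 3k^5 - 15k^4 + 55k^3 - 46k^2 - 112k + 480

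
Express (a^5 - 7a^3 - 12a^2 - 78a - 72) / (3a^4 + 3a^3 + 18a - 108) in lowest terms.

(a^2 - 3a - 4)/(3a - 6)

Repeated division with remainder:
  a^5 - 7a^3 - 12a^2 - 78a - 72 = ((1/3)a - 1/3)(3a^4 + 3a^3 + 18a - 108) + (-6a^3 - 18a^2 - 36a - 108)
  3a^4 + 3a^3 + 18a - 108 = (-(1/2)a + 1)(-6a^3 - 18a^2 - 36a - 108) + (0)
Last nonzero remainder: -6a^3 - 18a^2 - 36a - 108. Dividing through by -6 gives the monic gcd a^3 + 3a^2 + 6a + 18.
Cancel a^3 + 3a^2 + 6a + 18 from numerator and denominator to get the reduced form.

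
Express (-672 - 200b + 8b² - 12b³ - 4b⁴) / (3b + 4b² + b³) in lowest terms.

By polynomial division,
  -4b⁴ - 12b³ + 8b² - 200b - 672 = (-4b + 4)(b³ + 4b² + 3b) + (4b² - 212b - 672)
  b³ + 4b² + 3b = ((1/4)b + 57/4)(4b² - 212b - 672) + (3192b + 9576)
  4b² - 212b - 672 = ((1/798)b - 4/57)(3192b + 9576) + (0)
Last nonzero remainder: 3192b + 9576. Dividing through by 3192 gives the monic gcd b + 3.
Cancel b + 3 from numerator and denominator to get the reduced form.

(-224 + 8b - 4b³)/(b + b²)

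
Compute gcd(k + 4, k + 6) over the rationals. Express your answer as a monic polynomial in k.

1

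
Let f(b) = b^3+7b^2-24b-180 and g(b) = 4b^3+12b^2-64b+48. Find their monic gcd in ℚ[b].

b+6

Euclidean algorithm in ℚ[b]:
  b^3+7b^2-24b-180 = (1/4)(4b^3+12b^2-64b+48) + (4b^2-8b-192)
  4b^3+12b^2-64b+48 = (b+5)(4b^2-8b-192) + (168b+1008)
  4b^2-8b-192 = ((1/42)b-4/21)(168b+1008) + (0)
Last nonzero remainder: 168b+1008. Dividing through by 168 gives the monic gcd b+6.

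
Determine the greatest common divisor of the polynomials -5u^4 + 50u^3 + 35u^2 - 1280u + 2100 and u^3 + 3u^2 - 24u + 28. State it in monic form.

Euclidean algorithm in ℚ[u]:
  -5u^4 + 50u^3 + 35u^2 - 1280u + 2100 = (-5u + 65)(u^3 + 3u^2 - 24u + 28) + (-280u^2 + 420u + 280)
  u^3 + 3u^2 - 24u + 28 = (-(1/280)u - 9/560)(-280u^2 + 420u + 280) + (-(65/4)u + 65/2)
  -280u^2 + 420u + 280 = ((224/13)u + 112/13)(-(65/4)u + 65/2) + (0)
Last nonzero remainder: -(65/4)u + 65/2. Dividing through by -65/4 gives the monic gcd u - 2.

u - 2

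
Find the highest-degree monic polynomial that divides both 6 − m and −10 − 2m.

Apply the Euclidean algorithm:
  −m + 6 = (1/2)(−2m − 10) + (11)
  −2m − 10 = (−(2/11)m − 10/11)(11) + (0)
The last nonzero remainder is the constant 11, so the polynomials are coprime and gcd = 1.

1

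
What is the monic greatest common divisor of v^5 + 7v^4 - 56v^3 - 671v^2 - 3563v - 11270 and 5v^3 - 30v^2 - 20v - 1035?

v^2 + 3v + 23

Repeated division with remainder:
  v^5 + 7v^4 - 56v^3 - 671v^2 - 3563v - 11270 = ((1/5)v^2 + (13/5)v + 26/5)(5v^3 - 30v^2 - 20v - 1035) + (-256v^2 - 768v - 5888)
  5v^3 - 30v^2 - 20v - 1035 = (-(5/256)v + 45/256)(-256v^2 - 768v - 5888) + (0)
Last nonzero remainder: -256v^2 - 768v - 5888. Dividing through by -256 gives the monic gcd v^2 + 3v + 23.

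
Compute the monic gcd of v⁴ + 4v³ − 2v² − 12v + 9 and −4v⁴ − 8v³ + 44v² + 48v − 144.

v² + 6v + 9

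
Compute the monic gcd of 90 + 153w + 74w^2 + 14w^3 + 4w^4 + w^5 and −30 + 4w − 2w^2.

Euclidean algorithm in ℚ[w]:
  w^5 + 4w^4 + 14w^3 + 74w^2 + 153w + 90 = (−(1/2)w^3 − 3w^2 − (11/2)w − 3)(−2w^2 + 4w − 30) + (0)
Last nonzero remainder: −2w^2 + 4w − 30. Dividing through by −2 gives the monic gcd w^2 − 2w + 15.

15 − 2w + w^2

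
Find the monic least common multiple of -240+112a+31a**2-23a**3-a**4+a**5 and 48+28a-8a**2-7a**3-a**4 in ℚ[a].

960-448a-364a**2+204a**3+35a**4-27a**5-a**6+a**7

Repeated division with remainder:
  a**5-a**4-23a**3+31a**2+112a-240 = (-a+8)(-a**4-7a**3-8a**2+28a+48) + (25a**3+123a**2-64a-624)
  -a**4-7a**3-8a**2+28a+48 = (-(1/25)a-52/625)(25a**3+123a**2-64a-624) + (-(204/625)a**2-(1428/625)a-2448/625)
  25a**3+123a**2-64a-624 = (-(15625/204)a+8125/51)(-(204/625)a**2-(1428/625)a-2448/625) + (0)
Last nonzero remainder: -(204/625)a**2-(1428/625)a-2448/625. Dividing through by -204/625 gives the monic gcd a**2+7a+12.
Then lcm(f, g) = f·g / gcd(f, g); expanding and making the result monic gives the answer.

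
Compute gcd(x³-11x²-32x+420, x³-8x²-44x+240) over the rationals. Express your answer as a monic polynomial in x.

x²-4x-60

Apply the Euclidean algorithm:
  x³-11x²-32x+420 = (x³-8x²-44x+240) + (-3x²+12x+180)
  x³-8x²-44x+240 = (-(1/3)x+4/3)(-3x²+12x+180) + (0)
Last nonzero remainder: -3x²+12x+180. Dividing through by -3 gives the monic gcd x²-4x-60.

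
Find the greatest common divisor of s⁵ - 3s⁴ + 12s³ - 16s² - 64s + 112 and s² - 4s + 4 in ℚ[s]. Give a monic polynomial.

s² - 4s + 4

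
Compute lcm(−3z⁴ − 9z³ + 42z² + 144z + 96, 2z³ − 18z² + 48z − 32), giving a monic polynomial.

Repeated division with remainder:
  −3z⁴ − 9z³ + 42z² + 144z + 96 = (−(3/2)z − 18)(2z³ − 18z² + 48z − 32) + (−210z² + 960z − 480)
  2z³ − 18z² + 48z − 32 = (−(1/105)z + 31/735)(−210z² + 960z − 480) + ((144/49)z − 576/49)
  −210z² + 960z − 480 = (−(1715/24)z + 245/6)((144/49)z − 576/49) + (0)
Last nonzero remainder: (144/49)z − 576/49. Dividing through by 144/49 gives the monic gcd z − 4.
Then lcm(f, g) = f·g / gcd(f, g); expanding and making the result monic gives the answer.

z⁶ − 2z⁵ − 25z⁴ + 34z³ + 152z² − 32z − 128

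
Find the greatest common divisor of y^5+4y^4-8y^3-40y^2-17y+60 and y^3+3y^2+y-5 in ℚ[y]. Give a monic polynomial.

y^3+3y^2+y-5

Apply the Euclidean algorithm:
  y^5+4y^4-8y^3-40y^2-17y+60 = (y^2+y-12)(y^3+3y^2+y-5) + (0)
The last nonzero remainder y^3+3y^2+y-5 is already monic.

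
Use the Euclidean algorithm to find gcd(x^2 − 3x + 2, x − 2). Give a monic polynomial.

Euclidean algorithm in ℚ[x]:
  x^2 − 3x + 2 = (x − 1)(x − 2) + (0)
The last nonzero remainder x − 2 is already monic.

x − 2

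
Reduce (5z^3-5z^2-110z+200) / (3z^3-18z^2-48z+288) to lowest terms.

(5z^2+15z-50)/(3z^2-6z-72)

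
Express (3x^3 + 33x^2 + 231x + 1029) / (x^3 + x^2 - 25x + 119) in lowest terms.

Apply the Euclidean algorithm:
  3x^3 + 33x^2 + 231x + 1029 = (3)(x^3 + x^2 - 25x + 119) + (30x^2 + 306x + 672)
  x^3 + x^2 - 25x + 119 = ((1/30)x - 23/75)(30x^2 + 306x + 672) + ((1161/25)x + 8127/25)
  30x^2 + 306x + 672 = ((250/387)x + 800/387)((1161/25)x + 8127/25) + (0)
Last nonzero remainder: (1161/25)x + 8127/25. Dividing through by 1161/25 gives the monic gcd x + 7.
Cancel x + 7 from numerator and denominator to get the reduced form.

(3x^2 + 12x + 147)/(x^2 - 6x + 17)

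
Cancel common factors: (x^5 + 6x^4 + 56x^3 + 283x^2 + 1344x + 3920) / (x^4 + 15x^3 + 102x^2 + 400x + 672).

(x^2 − 3x + 35)/(x + 6)

Euclidean algorithm in ℚ[x]:
  x^5 + 6x^4 + 56x^3 + 283x^2 + 1344x + 3920 = (x − 9)(x^4 + 15x^3 + 102x^2 + 400x + 672) + (89x^3 + 801x^2 + 4272x + 9968)
  x^4 + 15x^3 + 102x^2 + 400x + 672 = ((1/89)x + 6/89)(89x^3 + 801x^2 + 4272x + 9968) + (0)
Last nonzero remainder: 89x^3 + 801x^2 + 4272x + 9968. Dividing through by 89 gives the monic gcd x^3 + 9x^2 + 48x + 112.
Cancel x^3 + 9x^2 + 48x + 112 from numerator and denominator to get the reduced form.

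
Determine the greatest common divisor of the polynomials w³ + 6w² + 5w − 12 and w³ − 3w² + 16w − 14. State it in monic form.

w − 1

Euclidean algorithm in ℚ[w]:
  w³ + 6w² + 5w − 12 = (w³ − 3w² + 16w − 14) + (9w² − 11w + 2)
  w³ − 3w² + 16w − 14 = ((1/9)w − 16/81)(9w² − 11w + 2) + ((1102/81)w − 1102/81)
  9w² − 11w + 2 = ((729/1102)w − 81/551)((1102/81)w − 1102/81) + (0)
Last nonzero remainder: (1102/81)w − 1102/81. Dividing through by 1102/81 gives the monic gcd w − 1.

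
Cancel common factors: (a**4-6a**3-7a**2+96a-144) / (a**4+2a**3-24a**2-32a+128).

(a**2-6a+9)/(a**2+2a-8)

By polynomial division,
  a**4-6a**3-7a**2+96a-144 = (a**4+2a**3-24a**2-32a+128) + (-8a**3+17a**2+128a-272)
  a**4+2a**3-24a**2-32a+128 = (-(1/8)a-33/64)(-8a**3+17a**2+128a-272) + ((49/64)a**2-49/4)
  -8a**3+17a**2+128a-272 = (-(512/49)a+1088/49)((49/64)a**2-49/4) + (0)
Last nonzero remainder: (49/64)a**2-49/4. Dividing through by 49/64 gives the monic gcd a**2-16.
Cancel a**2-16 from numerator and denominator to get the reduced form.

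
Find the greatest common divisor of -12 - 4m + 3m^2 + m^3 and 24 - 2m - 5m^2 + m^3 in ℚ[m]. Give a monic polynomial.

Repeated division with remainder:
  m^3 + 3m^2 - 4m - 12 = (m^3 - 5m^2 - 2m + 24) + (8m^2 - 2m - 36)
  m^3 - 5m^2 - 2m + 24 = ((1/8)m - 19/32)(8m^2 - 2m - 36) + ((21/16)m + 21/8)
  8m^2 - 2m - 36 = ((128/21)m - 96/7)((21/16)m + 21/8) + (0)
Last nonzero remainder: (21/16)m + 21/8. Dividing through by 21/16 gives the monic gcd m + 2.

2 + m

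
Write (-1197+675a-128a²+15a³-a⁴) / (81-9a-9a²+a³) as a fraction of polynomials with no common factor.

Euclidean algorithm in ℚ[a]:
  -a⁴+15a³-128a²+675a-1197 = (-a+6)(a³-9a²-9a+81) + (-83a²+810a-1683)
  a³-9a²-9a+81 = (-(1/83)a-63/6889)(-83a²+810a-1683) + (-(150660/6889)a+451980/6889)
  -83a²+810a-1683 = ((571787/150660)a-1288243/50220)(-(150660/6889)a+451980/6889) + (0)
Last nonzero remainder: -(150660/6889)a+451980/6889. Dividing through by -150660/6889 gives the monic gcd a-3.
Cancel a-3 from numerator and denominator to get the reduced form.

(399-92a+12a²-a³)/(-27-6a+a²)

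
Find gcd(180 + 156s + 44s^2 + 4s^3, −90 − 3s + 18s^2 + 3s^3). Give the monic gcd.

15 + 8s + s^2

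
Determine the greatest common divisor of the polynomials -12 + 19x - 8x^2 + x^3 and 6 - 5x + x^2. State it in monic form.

By polynomial division,
  x^3 - 8x^2 + 19x - 12 = (x - 3)(x^2 - 5x + 6) + (-2x + 6)
  x^2 - 5x + 6 = (-(1/2)x + 1)(-2x + 6) + (0)
Last nonzero remainder: -2x + 6. Dividing through by -2 gives the monic gcd x - 3.

-3 + x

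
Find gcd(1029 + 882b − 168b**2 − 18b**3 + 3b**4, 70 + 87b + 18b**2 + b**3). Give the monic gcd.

Repeated division with remainder:
  3b**4 − 18b**3 − 168b**2 + 882b + 1029 = (3b − 72)(b**3 + 18b**2 + 87b + 70) + (867b**2 + 6936b + 6069)
  b**3 + 18b**2 + 87b + 70 = ((1/867)b + 10/867)(867b**2 + 6936b + 6069) + (0)
Last nonzero remainder: 867b**2 + 6936b + 6069. Dividing through by 867 gives the monic gcd b**2 + 8b + 7.

7 + 8b + b**2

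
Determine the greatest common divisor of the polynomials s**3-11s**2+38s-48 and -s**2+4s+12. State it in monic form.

By polynomial division,
  s**3-11s**2+38s-48 = (-s+7)(-s**2+4s+12) + (22s-132)
  -s**2+4s+12 = (-(1/22)s-1/11)(22s-132) + (0)
Last nonzero remainder: 22s-132. Dividing through by 22 gives the monic gcd s-6.

s-6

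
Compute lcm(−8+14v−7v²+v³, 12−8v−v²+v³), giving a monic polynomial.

By polynomial division,
  v³−7v²+14v−8 = (v³−v²−8v+12) + (−6v²+22v−20)
  v³−v²−8v+12 = (−(1/6)v−4/9)(−6v²+22v−20) + (−(14/9)v+28/9)
  −6v²+22v−20 = ((27/7)v−45/7)(−(14/9)v+28/9) + (0)
Last nonzero remainder: −(14/9)v+28/9. Dividing through by −14/9 gives the monic gcd v−2.
Then lcm(f, g) = f·g / gcd(f, g); expanding and making the result monic gives the answer.

48−92v+48v²+v³−6v⁴+v⁵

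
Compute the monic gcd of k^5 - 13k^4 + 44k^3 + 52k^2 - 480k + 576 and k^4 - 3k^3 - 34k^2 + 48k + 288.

Apply the Euclidean algorithm:
  k^5 - 13k^4 + 44k^3 + 52k^2 - 480k + 576 = (k - 10)(k^4 - 3k^3 - 34k^2 + 48k + 288) + (48k^3 - 336k^2 - 288k + 3456)
  k^4 - 3k^3 - 34k^2 + 48k + 288 = ((1/48)k + 1/12)(48k^3 - 336k^2 - 288k + 3456) + (0)
Last nonzero remainder: 48k^3 - 336k^2 - 288k + 3456. Dividing through by 48 gives the monic gcd k^3 - 7k^2 - 6k + 72.

k^3 - 7k^2 - 6k + 72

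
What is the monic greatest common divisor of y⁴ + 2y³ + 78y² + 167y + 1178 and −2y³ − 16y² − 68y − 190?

y² + 3y + 19

Apply the Euclidean algorithm:
  y⁴ + 2y³ + 78y² + 167y + 1178 = (−(1/2)y + 3)(−2y³ − 16y² − 68y − 190) + (92y² + 276y + 1748)
  −2y³ − 16y² − 68y − 190 = (−(1/46)y − 5/46)(92y² + 276y + 1748) + (0)
Last nonzero remainder: 92y² + 276y + 1748. Dividing through by 92 gives the monic gcd y² + 3y + 19.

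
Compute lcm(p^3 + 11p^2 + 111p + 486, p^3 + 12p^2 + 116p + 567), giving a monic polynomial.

Apply the Euclidean algorithm:
  p^3 + 11p^2 + 111p + 486 = (p^3 + 12p^2 + 116p + 567) + (−p^2 − 5p − 81)
  p^3 + 12p^2 + 116p + 567 = (−p − 7)(−p^2 − 5p − 81) + (0)
Last nonzero remainder: −p^2 − 5p − 81. Dividing through by −1 gives the monic gcd p^2 + 5p + 81.
Then lcm(f, g) = f·g / gcd(f, g); expanding and making the result monic gives the answer.

p^4 + 18p^3 + 188p^2 + 1263p + 3402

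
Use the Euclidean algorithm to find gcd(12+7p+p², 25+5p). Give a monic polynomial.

Euclidean algorithm in ℚ[p]:
  p²+7p+12 = ((1/5)p+2/5)(5p+25) + (2)
  5p+25 = ((5/2)p+25/2)(2) + (0)
The last nonzero remainder is the constant 2, so the polynomials are coprime and gcd = 1.

1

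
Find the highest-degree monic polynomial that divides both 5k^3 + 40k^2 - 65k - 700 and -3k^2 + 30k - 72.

k - 4

By polynomial division,
  5k^3 + 40k^2 - 65k - 700 = (-(5/3)k - 30)(-3k^2 + 30k - 72) + (715k - 2860)
  -3k^2 + 30k - 72 = (-(3/715)k + 18/715)(715k - 2860) + (0)
Last nonzero remainder: 715k - 2860. Dividing through by 715 gives the monic gcd k - 4.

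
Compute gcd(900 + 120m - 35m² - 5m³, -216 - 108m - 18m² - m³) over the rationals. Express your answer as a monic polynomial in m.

By polynomial division,
  -5m³ - 35m² + 120m + 900 = (5)(-m³ - 18m² - 108m - 216) + (55m² + 660m + 1980)
  -m³ - 18m² - 108m - 216 = (-(1/55)m - 6/55)(55m² + 660m + 1980) + (0)
Last nonzero remainder: 55m² + 660m + 1980. Dividing through by 55 gives the monic gcd m² + 12m + 36.

36 + 12m + m²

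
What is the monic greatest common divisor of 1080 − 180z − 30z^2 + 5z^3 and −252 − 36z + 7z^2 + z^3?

Euclidean algorithm in ℚ[z]:
  5z^3 − 30z^2 − 180z + 1080 = (5)(z^3 + 7z^2 − 36z − 252) + (−65z^2 + 2340)
  z^3 + 7z^2 − 36z − 252 = (−(1/65)z − 7/65)(−65z^2 + 2340) + (0)
Last nonzero remainder: −65z^2 + 2340. Dividing through by −65 gives the monic gcd z^2 − 36.

−36 + z^2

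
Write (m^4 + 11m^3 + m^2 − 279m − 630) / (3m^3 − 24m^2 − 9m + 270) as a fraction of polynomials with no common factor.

(m^2 + 13m + 42)/(3m − 18)

By polynomial division,
  m^4 + 11m^3 + m^2 − 279m − 630 = ((1/3)m + 19/3)(3m^3 − 24m^2 − 9m + 270) + (156m^2 − 312m − 2340)
  3m^3 − 24m^2 − 9m + 270 = ((1/52)m − 3/26)(156m^2 − 312m − 2340) + (0)
Last nonzero remainder: 156m^2 − 312m − 2340. Dividing through by 156 gives the monic gcd m^2 − 2m − 15.
Cancel m^2 − 2m − 15 from numerator and denominator to get the reduced form.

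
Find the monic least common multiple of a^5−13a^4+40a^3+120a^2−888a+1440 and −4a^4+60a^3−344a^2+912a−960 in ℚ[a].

Repeated division with remainder:
  a^5−13a^4+40a^3+120a^2−888a+1440 = (−(1/4)a−1/2)(−4a^4+60a^3−344a^2+912a−960) + (−16a^3+176a^2−672a+960)
  −4a^4+60a^3−344a^2+912a−960 = ((1/4)a−1)(−16a^3+176a^2−672a+960) + (0)
Last nonzero remainder: −16a^3+176a^2−672a+960. Dividing through by −16 gives the monic gcd a^3−11a^2+42a−60.
Then lcm(f, g) = f·g / gcd(f, g); expanding and making the result monic gives the answer.

a^6−17a^5+92a^4−40a^3−1368a^2+4992a−5760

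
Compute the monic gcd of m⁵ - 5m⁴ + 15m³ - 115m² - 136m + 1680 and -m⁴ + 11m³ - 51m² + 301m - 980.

By polynomial division,
  m⁵ - 5m⁴ + 15m³ - 115m² - 136m + 1680 = (-m - 6)(-m⁴ + 11m³ - 51m² + 301m - 980) + (30m³ - 120m² + 690m - 4200)
  -m⁴ + 11m³ - 51m² + 301m - 980 = (-(1/30)m + 7/30)(30m³ - 120m² + 690m - 4200) + (0)
Last nonzero remainder: 30m³ - 120m² + 690m - 4200. Dividing through by 30 gives the monic gcd m³ - 4m² + 23m - 140.

m³ - 4m² + 23m - 140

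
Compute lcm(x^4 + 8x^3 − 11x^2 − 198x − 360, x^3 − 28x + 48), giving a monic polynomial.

Repeated division with remainder:
  x^4 + 8x^3 − 11x^2 − 198x − 360 = (x + 8)(x^3 − 28x + 48) + (17x^2 − 22x − 744)
  x^3 − 28x + 48 = ((1/17)x + 22/289)(17x^2 − 22x − 744) + ((5040/289)x + 30240/289)
  17x^2 − 22x − 744 = ((4913/5040)x − 8959/1260)((5040/289)x + 30240/289) + (0)
Last nonzero remainder: (5040/289)x + 30240/289. Dividing through by 5040/289 gives the monic gcd x + 6.
Then lcm(f, g) = f·g / gcd(f, g); expanding and making the result monic gives the answer.

x^6 + 2x^5 − 51x^4 − 68x^3 + 740x^2 + 576x − 2880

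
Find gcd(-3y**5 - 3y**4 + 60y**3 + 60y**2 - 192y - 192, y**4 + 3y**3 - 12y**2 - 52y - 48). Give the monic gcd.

y**2 - 2y - 8

Apply the Euclidean algorithm:
  -3y**5 - 3y**4 + 60y**3 + 60y**2 - 192y - 192 = (-3y + 6)(y**4 + 3y**3 - 12y**2 - 52y - 48) + (6y**3 - 24y**2 - 24y + 96)
  y**4 + 3y**3 - 12y**2 - 52y - 48 = ((1/6)y + 7/6)(6y**3 - 24y**2 - 24y + 96) + (20y**2 - 40y - 160)
  6y**3 - 24y**2 - 24y + 96 = ((3/10)y - 3/5)(20y**2 - 40y - 160) + (0)
Last nonzero remainder: 20y**2 - 40y - 160. Dividing through by 20 gives the monic gcd y**2 - 2y - 8.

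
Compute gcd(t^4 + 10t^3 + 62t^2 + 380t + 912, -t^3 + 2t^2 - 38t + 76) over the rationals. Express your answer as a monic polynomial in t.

Euclidean algorithm in ℚ[t]:
  t^4 + 10t^3 + 62t^2 + 380t + 912 = (-t - 12)(-t^3 + 2t^2 - 38t + 76) + (48t^2 + 1824)
  -t^3 + 2t^2 - 38t + 76 = (-(1/48)t + 1/24)(48t^2 + 1824) + (0)
Last nonzero remainder: 48t^2 + 1824. Dividing through by 48 gives the monic gcd t^2 + 38.

t^2 + 38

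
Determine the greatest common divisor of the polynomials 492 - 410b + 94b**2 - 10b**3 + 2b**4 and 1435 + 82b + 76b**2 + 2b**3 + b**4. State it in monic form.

Apply the Euclidean algorithm:
  2b**4 - 10b**3 + 94b**2 - 410b + 492 = (2)(b**4 + 2b**3 + 76b**2 + 82b + 1435) + (-14b**3 - 58b**2 - 574b - 2378)
  b**4 + 2b**3 + 76b**2 + 82b + 1435 = (-(1/14)b + 15/98)(-14b**3 - 58b**2 - 574b - 2378) + ((2150/49)b**2 + 88150/49)
  -14b**3 - 58b**2 - 574b - 2378 = (-(343/1075)b - 1421/1075)((2150/49)b**2 + 88150/49) + (0)
Last nonzero remainder: (2150/49)b**2 + 88150/49. Dividing through by 2150/49 gives the monic gcd b**2 + 41.

41 + b**2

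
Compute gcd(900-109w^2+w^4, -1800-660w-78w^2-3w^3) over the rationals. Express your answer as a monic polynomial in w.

10+w

Euclidean algorithm in ℚ[w]:
  w^4-109w^2+900 = (-(1/3)w+26/3)(-3w^3-78w^2-660w-1800) + (347w^2+5120w+16500)
  -3w^3-78w^2-660w-1800 = (-(3/347)w-11706/120409)(347w^2+5120w+16500) + (-(2358720/120409)w-23587200/120409)
  347w^2+5120w+16500 = (-(41781923/2358720)w-6622495/78624)(-(2358720/120409)w-23587200/120409) + (0)
Last nonzero remainder: -(2358720/120409)w-23587200/120409. Dividing through by -2358720/120409 gives the monic gcd w+10.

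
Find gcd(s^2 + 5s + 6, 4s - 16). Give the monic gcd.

By polynomial division,
  s^2 + 5s + 6 = ((1/4)s + 9/4)(4s - 16) + (42)
  4s - 16 = ((2/21)s - 8/21)(42) + (0)
The last nonzero remainder is the constant 42, so the polynomials are coprime and gcd = 1.

1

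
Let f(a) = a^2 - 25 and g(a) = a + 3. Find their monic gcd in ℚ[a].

1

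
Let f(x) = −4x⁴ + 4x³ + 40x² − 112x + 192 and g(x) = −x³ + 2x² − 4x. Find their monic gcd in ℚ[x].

x² − 2x + 4

By polynomial division,
  −4x⁴ + 4x³ + 40x² − 112x + 192 = (4x + 4)(−x³ + 2x² − 4x) + (48x² − 96x + 192)
  −x³ + 2x² − 4x = (−(1/48)x)(48x² − 96x + 192) + (0)
Last nonzero remainder: 48x² − 96x + 192. Dividing through by 48 gives the monic gcd x² − 2x + 4.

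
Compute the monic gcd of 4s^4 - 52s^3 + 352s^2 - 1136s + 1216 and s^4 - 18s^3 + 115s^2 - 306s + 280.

s^2 - 6s + 8

Repeated division with remainder:
  4s^4 - 52s^3 + 352s^2 - 1136s + 1216 = (4)(s^4 - 18s^3 + 115s^2 - 306s + 280) + (20s^3 - 108s^2 + 88s + 96)
  s^4 - 18s^3 + 115s^2 - 306s + 280 = ((1/20)s - 63/100)(20s^3 - 108s^2 + 88s + 96) + ((1064/25)s^2 - (6384/25)s + 8512/25)
  20s^3 - 108s^2 + 88s + 96 = ((125/266)s + 75/266)((1064/25)s^2 - (6384/25)s + 8512/25) + (0)
Last nonzero remainder: (1064/25)s^2 - (6384/25)s + 8512/25. Dividing through by 1064/25 gives the monic gcd s^2 - 6s + 8.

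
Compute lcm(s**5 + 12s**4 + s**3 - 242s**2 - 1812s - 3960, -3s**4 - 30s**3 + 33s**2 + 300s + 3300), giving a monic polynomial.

s**6 + 7s**5 - 59s**4 - 247s**3 - 602s**2 + 5100s + 19800

Apply the Euclidean algorithm:
  s**5 + 12s**4 + s**3 - 242s**2 - 1812s - 3960 = (-(1/3)s - 2/3)(-3s**4 - 30s**3 + 33s**2 + 300s + 3300) + (-8s**3 - 120s**2 - 512s - 1760)
  -3s**4 - 30s**3 + 33s**2 + 300s + 3300 = ((3/8)s - 15/8)(-8s**3 - 120s**2 - 512s - 1760) + (0)
Last nonzero remainder: -8s**3 - 120s**2 - 512s - 1760. Dividing through by -8 gives the monic gcd s**3 + 15s**2 + 64s + 220.
Then lcm(f, g) = f·g / gcd(f, g); expanding and making the result monic gives the answer.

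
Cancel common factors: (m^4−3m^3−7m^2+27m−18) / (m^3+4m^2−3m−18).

By polynomial division,
  m^4−3m^3−7m^2+27m−18 = (m−7)(m^3+4m^2−3m−18) + (24m^2+24m−144)
  m^3+4m^2−3m−18 = ((1/24)m+1/8)(24m^2+24m−144) + (0)
Last nonzero remainder: 24m^2+24m−144. Dividing through by 24 gives the monic gcd m^2+m−6.
Cancel m^2+m−6 from numerator and denominator to get the reduced form.

(m^2−4m+3)/(m+3)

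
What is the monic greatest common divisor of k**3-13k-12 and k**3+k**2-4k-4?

Repeated division with remainder:
  k**3-13k-12 = (k**3+k**2-4k-4) + (-k**2-9k-8)
  k**3+k**2-4k-4 = (-k+8)(-k**2-9k-8) + (60k+60)
  -k**2-9k-8 = (-(1/60)k-2/15)(60k+60) + (0)
Last nonzero remainder: 60k+60. Dividing through by 60 gives the monic gcd k+1.

k+1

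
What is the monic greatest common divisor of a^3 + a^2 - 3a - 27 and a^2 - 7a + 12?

Euclidean algorithm in ℚ[a]:
  a^3 + a^2 - 3a - 27 = (a + 8)(a^2 - 7a + 12) + (41a - 123)
  a^2 - 7a + 12 = ((1/41)a - 4/41)(41a - 123) + (0)
Last nonzero remainder: 41a - 123. Dividing through by 41 gives the monic gcd a - 3.

a - 3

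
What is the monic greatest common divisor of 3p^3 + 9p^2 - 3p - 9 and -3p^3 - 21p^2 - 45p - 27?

p^2 + 4p + 3

By polynomial division,
  3p^3 + 9p^2 - 3p - 9 = (-1)(-3p^3 - 21p^2 - 45p - 27) + (-12p^2 - 48p - 36)
  -3p^3 - 21p^2 - 45p - 27 = ((1/4)p + 3/4)(-12p^2 - 48p - 36) + (0)
Last nonzero remainder: -12p^2 - 48p - 36. Dividing through by -12 gives the monic gcd p^2 + 4p + 3.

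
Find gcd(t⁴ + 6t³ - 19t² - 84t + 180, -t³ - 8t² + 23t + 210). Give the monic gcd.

Apply the Euclidean algorithm:
  t⁴ + 6t³ - 19t² - 84t + 180 = (-t + 2)(-t³ - 8t² + 23t + 210) + (20t² + 80t - 240)
  -t³ - 8t² + 23t + 210 = (-(1/20)t - 1/5)(20t² + 80t - 240) + (27t + 162)
  20t² + 80t - 240 = ((20/27)t - 40/27)(27t + 162) + (0)
Last nonzero remainder: 27t + 162. Dividing through by 27 gives the monic gcd t + 6.

t + 6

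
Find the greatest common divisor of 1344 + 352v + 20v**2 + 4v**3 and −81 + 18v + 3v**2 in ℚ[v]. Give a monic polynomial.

1

By polynomial division,
  4v**3 + 20v**2 + 352v + 1344 = ((4/3)v − 4/3)(3v**2 + 18v − 81) + (484v + 1236)
  3v**2 + 18v − 81 = ((3/484)v + 1251/58564)(484v + 1236) + (−1572480/14641)
  484v + 1236 = (−(1771561/393120)v − 1508023/131040)(−1572480/14641) + (0)
The last nonzero remainder is the constant −1572480/14641, so the polynomials are coprime and gcd = 1.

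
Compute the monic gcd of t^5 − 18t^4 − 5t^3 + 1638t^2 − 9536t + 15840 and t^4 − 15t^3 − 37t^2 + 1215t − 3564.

Apply the Euclidean algorithm:
  t^5 − 18t^4 − 5t^3 + 1638t^2 − 9536t + 15840 = (t − 3)(t^4 − 15t^3 − 37t^2 + 1215t − 3564) + (−13t^3 + 312t^2 − 2327t + 5148)
  t^4 − 15t^3 − 37t^2 + 1215t − 3564 = (−(1/13)t − 9/13)(−13t^3 + 312t^2 − 2327t + 5148) + (0)
Last nonzero remainder: −13t^3 + 312t^2 − 2327t + 5148. Dividing through by −13 gives the monic gcd t^3 − 24t^2 + 179t − 396.

t^3 − 24t^2 + 179t − 396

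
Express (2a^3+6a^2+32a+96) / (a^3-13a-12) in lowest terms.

Apply the Euclidean algorithm:
  2a^3+6a^2+32a+96 = (2)(a^3-13a-12) + (6a^2+58a+120)
  a^3-13a-12 = ((1/6)a-29/18)(6a^2+58a+120) + ((544/9)a+544/3)
  6a^2+58a+120 = ((27/272)a+45/68)((544/9)a+544/3) + (0)
Last nonzero remainder: (544/9)a+544/3. Dividing through by 544/9 gives the monic gcd a+3.
Cancel a+3 from numerator and denominator to get the reduced form.

(2a^2+32)/(a^2-3a-4)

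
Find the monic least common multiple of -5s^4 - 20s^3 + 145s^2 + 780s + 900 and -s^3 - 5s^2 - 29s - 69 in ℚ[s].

Apply the Euclidean algorithm:
  -5s^4 - 20s^3 + 145s^2 + 780s + 900 = (5s - 5)(-s^3 - 5s^2 - 29s - 69) + (265s^2 + 980s + 555)
  -s^3 - 5s^2 - 29s - 69 = (-(1/265)s - 69/14045)(265s^2 + 980s + 555) + (-(62054/2809)s - 186162/2809)
  265s^2 + 980s + 555 = (-(744385/62054)s - 519665/62054)(-(62054/2809)s - 186162/2809) + (0)
Last nonzero remainder: -(62054/2809)s - 186162/2809. Dividing through by -62054/2809 gives the monic gcd s + 3.
Then lcm(f, g) = f·g / gcd(f, g); expanding and making the result monic gives the answer.

s^6 + 6s^5 + 2s^4 - 122s^3 - 1159s^2 - 3948s - 4140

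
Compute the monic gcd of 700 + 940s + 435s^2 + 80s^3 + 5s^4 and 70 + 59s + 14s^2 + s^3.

70 + 59s + 14s^2 + s^3

Euclidean algorithm in ℚ[s]:
  5s^4 + 80s^3 + 435s^2 + 940s + 700 = (5s + 10)(s^3 + 14s^2 + 59s + 70) + (0)
The last nonzero remainder s^3 + 14s^2 + 59s + 70 is already monic.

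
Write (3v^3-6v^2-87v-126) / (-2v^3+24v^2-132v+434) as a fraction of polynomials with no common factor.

By polynomial division,
  3v^3-6v^2-87v-126 = (-3/2)(-2v^3+24v^2-132v+434) + (30v^2-285v+525)
  -2v^3+24v^2-132v+434 = (-(1/15)v+1/6)(30v^2-285v+525) + (-(99/2)v+693/2)
  30v^2-285v+525 = (-(20/33)v+50/33)(-(99/2)v+693/2) + (0)
Last nonzero remainder: -(99/2)v+693/2. Dividing through by -99/2 gives the monic gcd v-7.
Cancel v-7 from numerator and denominator to get the reduced form.

(-3v^2-15v-18)/(2v^2-10v+62)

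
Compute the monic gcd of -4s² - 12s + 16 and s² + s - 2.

s - 1

By polynomial division,
  -4s² - 12s + 16 = (-4)(s² + s - 2) + (-8s + 8)
  s² + s - 2 = (-(1/8)s - 1/4)(-8s + 8) + (0)
Last nonzero remainder: -8s + 8. Dividing through by -8 gives the monic gcd s - 1.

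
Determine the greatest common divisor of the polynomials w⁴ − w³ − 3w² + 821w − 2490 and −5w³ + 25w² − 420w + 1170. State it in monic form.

w − 3

Euclidean algorithm in ℚ[w]:
  w⁴ − w³ − 3w² + 821w − 2490 = (−(1/5)w − 4/5)(−5w³ + 25w² − 420w + 1170) + (−67w² + 719w − 1554)
  −5w³ + 25w² − 420w + 1170 = ((5/67)w + 1920/4489)(−67w² + 719w − 1554) + (−(2745270/4489)w + 8235810/4489)
  −67w² + 719w − 1554 = ((300763/2745270)w − 1162651/1372635)(−(2745270/4489)w + 8235810/4489) + (0)
Last nonzero remainder: −(2745270/4489)w + 8235810/4489. Dividing through by −2745270/4489 gives the monic gcd w − 3.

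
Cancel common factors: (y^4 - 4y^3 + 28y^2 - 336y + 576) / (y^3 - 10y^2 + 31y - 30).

(y^3 - 2y^2 + 24y - 288)/(y^2 - 8y + 15)

Repeated division with remainder:
  y^4 - 4y^3 + 28y^2 - 336y + 576 = (y + 6)(y^3 - 10y^2 + 31y - 30) + (57y^2 - 492y + 756)
  y^3 - 10y^2 + 31y - 30 = ((1/57)y - 26/1083)(57y^2 - 492y + 756) + ((2139/361)y - 4278/361)
  57y^2 - 492y + 756 = ((6859/713)y - 45486/713)((2139/361)y - 4278/361) + (0)
Last nonzero remainder: (2139/361)y - 4278/361. Dividing through by 2139/361 gives the monic gcd y - 2.
Cancel y - 2 from numerator and denominator to get the reduced form.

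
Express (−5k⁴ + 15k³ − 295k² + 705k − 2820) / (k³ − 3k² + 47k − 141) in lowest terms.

Repeated division with remainder:
  −5k⁴ + 15k³ − 295k² + 705k − 2820 = (−5k)(k³ − 3k² + 47k − 141) + (−60k² − 2820)
  k³ − 3k² + 47k − 141 = (−(1/60)k + 1/20)(−60k² − 2820) + (0)
Last nonzero remainder: −60k² − 2820. Dividing through by −60 gives the monic gcd k² + 47.
Cancel k² + 47 from numerator and denominator to get the reduced form.

(−5k² + 15k − 60)/(k − 3)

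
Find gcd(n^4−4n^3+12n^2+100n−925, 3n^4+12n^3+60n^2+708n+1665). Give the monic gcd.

By polynomial division,
  n^4−4n^3+12n^2+100n−925 = (1/3)(3n^4+12n^3+60n^2+708n+1665) + (−8n^3−8n^2−136n−1480)
  3n^4+12n^3+60n^2+708n+1665 = (−(3/8)n−9/8)(−8n^3−8n^2−136n−1480) + (0)
Last nonzero remainder: −8n^3−8n^2−136n−1480. Dividing through by −8 gives the monic gcd n^3+n^2+17n+185.

n^3+n^2+17n+185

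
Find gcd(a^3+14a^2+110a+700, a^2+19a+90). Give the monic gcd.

Apply the Euclidean algorithm:
  a^3+14a^2+110a+700 = (a-5)(a^2+19a+90) + (115a+1150)
  a^2+19a+90 = ((1/115)a+9/115)(115a+1150) + (0)
Last nonzero remainder: 115a+1150. Dividing through by 115 gives the monic gcd a+10.

a+10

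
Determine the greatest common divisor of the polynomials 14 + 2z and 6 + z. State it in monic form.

1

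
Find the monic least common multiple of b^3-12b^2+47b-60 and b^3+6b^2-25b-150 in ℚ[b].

Apply the Euclidean algorithm:
  b^3-12b^2+47b-60 = (b^3+6b^2-25b-150) + (-18b^2+72b+90)
  b^3+6b^2-25b-150 = (-(1/18)b-5/9)(-18b^2+72b+90) + (20b-100)
  -18b^2+72b+90 = (-(9/10)b-9/10)(20b-100) + (0)
Last nonzero remainder: 20b-100. Dividing through by 20 gives the monic gcd b-5.
Then lcm(f, g) = f·g / gcd(f, g); expanding and making the result monic gives the answer.

b^5-b^4-55b^3+97b^2+750b-1800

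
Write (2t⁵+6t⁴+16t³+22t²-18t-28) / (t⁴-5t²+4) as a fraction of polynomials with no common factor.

(2t²+2t+14)/(t-2)

Euclidean algorithm in ℚ[t]:
  2t⁵+6t⁴+16t³+22t²-18t-28 = (2t+6)(t⁴-5t²+4) + (26t³+52t²-26t-52)
  t⁴-5t²+4 = ((1/26)t-1/13)(26t³+52t²-26t-52) + (0)
Last nonzero remainder: 26t³+52t²-26t-52. Dividing through by 26 gives the monic gcd t³+2t²-t-2.
Cancel t³+2t²-t-2 from numerator and denominator to get the reduced form.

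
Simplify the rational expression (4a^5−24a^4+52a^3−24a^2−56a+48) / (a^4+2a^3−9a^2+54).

(4a^3−8a^2−4a+8)/(a^2+6a+9)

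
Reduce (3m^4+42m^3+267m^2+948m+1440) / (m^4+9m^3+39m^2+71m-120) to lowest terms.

(3m+12)/(m-1)

By polynomial division,
  3m^4+42m^3+267m^2+948m+1440 = (3)(m^4+9m^3+39m^2+71m-120) + (15m^3+150m^2+735m+1800)
  m^4+9m^3+39m^2+71m-120 = ((1/15)m-1/15)(15m^3+150m^2+735m+1800) + (0)
Last nonzero remainder: 15m^3+150m^2+735m+1800. Dividing through by 15 gives the monic gcd m^3+10m^2+49m+120.
Cancel m^3+10m^2+49m+120 from numerator and denominator to get the reduced form.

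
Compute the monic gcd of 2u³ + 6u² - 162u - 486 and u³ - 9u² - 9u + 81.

u² - 6u - 27

Apply the Euclidean algorithm:
  2u³ + 6u² - 162u - 486 = (2)(u³ - 9u² - 9u + 81) + (24u² - 144u - 648)
  u³ - 9u² - 9u + 81 = ((1/24)u - 1/8)(24u² - 144u - 648) + (0)
Last nonzero remainder: 24u² - 144u - 648. Dividing through by 24 gives the monic gcd u² - 6u - 27.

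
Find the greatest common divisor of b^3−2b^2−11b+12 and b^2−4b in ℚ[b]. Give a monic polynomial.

b−4

By polynomial division,
  b^3−2b^2−11b+12 = (b+2)(b^2−4b) + (−3b+12)
  b^2−4b = (−(1/3)b)(−3b+12) + (0)
Last nonzero remainder: −3b+12. Dividing through by −3 gives the monic gcd b−4.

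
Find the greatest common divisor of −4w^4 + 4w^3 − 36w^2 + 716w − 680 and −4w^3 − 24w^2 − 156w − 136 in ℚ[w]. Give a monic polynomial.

w^2 + 5w + 34

Euclidean algorithm in ℚ[w]:
  −4w^4 + 4w^3 − 36w^2 + 716w − 680 = (w − 7)(−4w^3 − 24w^2 − 156w − 136) + (−48w^2 − 240w − 1632)
  −4w^3 − 24w^2 − 156w − 136 = ((1/12)w + 1/12)(−48w^2 − 240w − 1632) + (0)
Last nonzero remainder: −48w^2 − 240w − 1632. Dividing through by −48 gives the monic gcd w^2 + 5w + 34.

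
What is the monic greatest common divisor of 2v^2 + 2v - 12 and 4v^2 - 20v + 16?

1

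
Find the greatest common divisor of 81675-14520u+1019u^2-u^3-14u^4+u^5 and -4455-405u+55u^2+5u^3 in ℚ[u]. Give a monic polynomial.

-99+2u+u^2

Apply the Euclidean algorithm:
  u^5-14u^4-u^3+1019u^2-14520u+81675 = ((1/5)u^2-5u+71)(5u^3+55u^2-405u-4455) + (-4020u^2-8040u+397980)
  5u^3+55u^2-405u-4455 = (-(1/804)u-3/268)(-4020u^2-8040u+397980) + (0)
Last nonzero remainder: -4020u^2-8040u+397980. Dividing through by -4020 gives the monic gcd u^2+2u-99.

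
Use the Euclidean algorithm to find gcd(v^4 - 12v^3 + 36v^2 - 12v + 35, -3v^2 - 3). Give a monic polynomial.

By polynomial division,
  v^4 - 12v^3 + 36v^2 - 12v + 35 = (-(1/3)v^2 + 4v - 35/3)(-3v^2 - 3) + (0)
Last nonzero remainder: -3v^2 - 3. Dividing through by -3 gives the monic gcd v^2 + 1.

v^2 + 1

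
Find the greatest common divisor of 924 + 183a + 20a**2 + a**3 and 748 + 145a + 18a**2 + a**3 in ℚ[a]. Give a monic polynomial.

11 + a

Repeated division with remainder:
  a**3 + 20a**2 + 183a + 924 = (a**3 + 18a**2 + 145a + 748) + (2a**2 + 38a + 176)
  a**3 + 18a**2 + 145a + 748 = ((1/2)a − 1/2)(2a**2 + 38a + 176) + (76a + 836)
  2a**2 + 38a + 176 = ((1/38)a + 4/19)(76a + 836) + (0)
Last nonzero remainder: 76a + 836. Dividing through by 76 gives the monic gcd a + 11.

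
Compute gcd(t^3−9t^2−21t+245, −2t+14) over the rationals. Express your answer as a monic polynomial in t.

t−7

Repeated division with remainder:
  t^3−9t^2−21t+245 = (−(1/2)t^2+t+35/2)(−2t+14) + (0)
Last nonzero remainder: −2t+14. Dividing through by −2 gives the monic gcd t−7.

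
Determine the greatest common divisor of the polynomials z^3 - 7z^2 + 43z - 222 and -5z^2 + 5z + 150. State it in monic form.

Euclidean algorithm in ℚ[z]:
  z^3 - 7z^2 + 43z - 222 = (-(1/5)z + 6/5)(-5z^2 + 5z + 150) + (67z - 402)
  -5z^2 + 5z + 150 = (-(5/67)z - 25/67)(67z - 402) + (0)
Last nonzero remainder: 67z - 402. Dividing through by 67 gives the monic gcd z - 6.

z - 6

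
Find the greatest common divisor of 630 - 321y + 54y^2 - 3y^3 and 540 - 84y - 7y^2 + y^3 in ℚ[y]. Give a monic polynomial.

-6 + y

Euclidean algorithm in ℚ[y]:
  -3y^3 + 54y^2 - 321y + 630 = (-3)(y^3 - 7y^2 - 84y + 540) + (33y^2 - 573y + 2250)
  y^3 - 7y^2 - 84y + 540 = ((1/33)y + 38/121)(33y^2 - 573y + 2250) + ((3360/121)y - 20160/121)
  33y^2 - 573y + 2250 = ((1331/1120)y - 3025/224)((3360/121)y - 20160/121) + (0)
Last nonzero remainder: (3360/121)y - 20160/121. Dividing through by 3360/121 gives the monic gcd y - 6.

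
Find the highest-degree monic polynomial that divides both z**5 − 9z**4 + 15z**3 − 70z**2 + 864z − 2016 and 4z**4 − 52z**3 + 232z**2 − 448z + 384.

z**2 − 10z + 24

Apply the Euclidean algorithm:
  z**5 − 9z**4 + 15z**3 − 70z**2 + 864z − 2016 = ((1/4)z + 1)(4z**4 − 52z**3 + 232z**2 − 448z + 384) + (9z**3 − 190z**2 + 1216z − 2400)
  4z**4 − 52z**3 + 232z**2 − 448z + 384 = ((4/9)z + 292/81)(9z**3 − 190z**2 + 1216z − 2400) + ((30496/81)z**2 − (304960/81)z + 243968/27)
  9z**3 − 190z**2 + 1216z − 2400 = ((729/30496)z − 2025/7624)((30496/81)z**2 − (304960/81)z + 243968/27) + (0)
Last nonzero remainder: (30496/81)z**2 − (304960/81)z + 243968/27. Dividing through by 30496/81 gives the monic gcd z**2 − 10z + 24.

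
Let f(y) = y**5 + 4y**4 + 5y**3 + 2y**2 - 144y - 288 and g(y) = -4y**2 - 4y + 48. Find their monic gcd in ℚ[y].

y**2 + y - 12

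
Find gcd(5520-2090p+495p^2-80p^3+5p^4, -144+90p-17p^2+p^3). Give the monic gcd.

48-14p+p^2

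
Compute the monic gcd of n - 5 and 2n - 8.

Euclidean algorithm in ℚ[n]:
  n - 5 = (1/2)(2n - 8) + (-1)
  2n - 8 = (-2n + 8)(-1) + (0)
The last nonzero remainder is the constant -1, so the polynomials are coprime and gcd = 1.

1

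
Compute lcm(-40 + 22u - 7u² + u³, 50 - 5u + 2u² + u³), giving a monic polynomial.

-200 + 70u - 13u² - 2u³ + u⁴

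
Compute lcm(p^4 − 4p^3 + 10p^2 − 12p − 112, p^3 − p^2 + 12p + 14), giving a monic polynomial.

Repeated division with remainder:
  p^4 − 4p^3 + 10p^2 − 12p − 112 = (p − 3)(p^3 − p^2 + 12p + 14) + (−5p^2 + 10p − 70)
  p^3 − p^2 + 12p + 14 = (−(1/5)p − 1/5)(−5p^2 + 10p − 70) + (0)
Last nonzero remainder: −5p^2 + 10p − 70. Dividing through by −5 gives the monic gcd p^2 − 2p + 14.
Then lcm(f, g) = f·g / gcd(f, g); expanding and making the result monic gives the answer.

p^5 − 3p^4 + 6p^3 − 2p^2 − 124p − 112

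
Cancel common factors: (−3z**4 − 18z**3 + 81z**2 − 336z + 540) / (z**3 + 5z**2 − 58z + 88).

(−3z**3 − 24z**2 + 33z − 270)/(z**2 + 7z − 44)

Repeated division with remainder:
  −3z**4 − 18z**3 + 81z**2 − 336z + 540 = (−3z − 3)(z**3 + 5z**2 − 58z + 88) + (−78z**2 − 246z + 804)
  z**3 + 5z**2 − 58z + 88 = (−(1/78)z − 4/169)(−78z**2 − 246z + 804) + (−(9044/169)z + 18088/169)
  −78z**2 − 246z + 804 = ((6591/4522)z + 33969/4522)(−(9044/169)z + 18088/169) + (0)
Last nonzero remainder: −(9044/169)z + 18088/169. Dividing through by −9044/169 gives the monic gcd z − 2.
Cancel z − 2 from numerator and denominator to get the reduced form.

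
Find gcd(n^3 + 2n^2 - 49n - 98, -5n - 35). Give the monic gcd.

n + 7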